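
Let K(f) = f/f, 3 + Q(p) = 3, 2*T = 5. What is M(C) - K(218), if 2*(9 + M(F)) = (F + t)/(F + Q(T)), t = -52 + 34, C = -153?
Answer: -321/34 ≈ -9.4412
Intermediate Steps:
T = 5/2 (T = (1/2)*5 = 5/2 ≈ 2.5000)
Q(p) = 0 (Q(p) = -3 + 3 = 0)
t = -18
M(F) = -9 + (-18 + F)/(2*F) (M(F) = -9 + ((F - 18)/(F + 0))/2 = -9 + ((-18 + F)/F)/2 = -9 + (-18 + F)/(2*F))
K(f) = 1
M(C) - K(218) = (-17/2 - 9/(-153)) - 1*1 = (-17/2 - 9*(-1/153)) - 1 = (-17/2 + 1/17) - 1 = -287/34 - 1 = -321/34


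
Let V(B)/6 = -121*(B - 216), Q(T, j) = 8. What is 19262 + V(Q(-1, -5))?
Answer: 170270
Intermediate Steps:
V(B) = 156816 - 726*B (V(B) = 6*(-121*(B - 216)) = 6*(-121*(-216 + B)) = 6*(26136 - 121*B) = 156816 - 726*B)
19262 + V(Q(-1, -5)) = 19262 + (156816 - 726*8) = 19262 + (156816 - 5808) = 19262 + 151008 = 170270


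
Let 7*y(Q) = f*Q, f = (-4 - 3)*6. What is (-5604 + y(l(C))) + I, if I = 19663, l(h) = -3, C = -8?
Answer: 14077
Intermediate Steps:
f = -42 (f = -7*6 = -42)
y(Q) = -6*Q (y(Q) = (-42*Q)/7 = -6*Q)
(-5604 + y(l(C))) + I = (-5604 - 6*(-3)) + 19663 = (-5604 + 18) + 19663 = -5586 + 19663 = 14077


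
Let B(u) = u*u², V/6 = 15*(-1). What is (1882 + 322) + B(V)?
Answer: -726796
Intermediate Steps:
V = -90 (V = 6*(15*(-1)) = 6*(-15) = -90)
B(u) = u³
(1882 + 322) + B(V) = (1882 + 322) + (-90)³ = 2204 - 729000 = -726796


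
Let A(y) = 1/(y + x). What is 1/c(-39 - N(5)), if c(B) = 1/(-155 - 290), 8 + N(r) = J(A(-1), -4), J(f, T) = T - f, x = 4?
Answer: -445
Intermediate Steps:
A(y) = 1/(4 + y) (A(y) = 1/(y + 4) = 1/(4 + y))
N(r) = -37/3 (N(r) = -8 + (-4 - 1/(4 - 1)) = -8 + (-4 - 1/3) = -8 - 13/3 = -37/3)
c(B) = -1/445 (c(B) = 1/(-445) = -1/445)
1/c(-39 - N(5)) = 1/(-1/445) = -445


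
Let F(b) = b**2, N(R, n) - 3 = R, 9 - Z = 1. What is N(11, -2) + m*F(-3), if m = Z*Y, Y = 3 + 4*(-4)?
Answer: -922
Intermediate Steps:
Z = 8 (Z = 9 - 1*1 = 9 - 1 = 8)
Y = -13 (Y = 3 - 16 = -13)
N(R, n) = 3 + R
m = -104 (m = 8*(-13) = -104)
N(11, -2) + m*F(-3) = (3 + 11) - 104*(-3)**2 = 14 - 104*9 = 14 - 936 = -922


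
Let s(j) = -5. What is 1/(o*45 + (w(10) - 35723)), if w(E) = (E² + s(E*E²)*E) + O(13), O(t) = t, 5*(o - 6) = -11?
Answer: -1/35489 ≈ -2.8178e-5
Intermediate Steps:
o = 19/5 (o = 6 + (⅕)*(-11) = 6 - 11/5 = 19/5 ≈ 3.8000)
w(E) = 13 + E² - 5*E (w(E) = (E² - 5*E) + 13 = 13 + E² - 5*E)
1/(o*45 + (w(10) - 35723)) = 1/((19/5)*45 + ((13 + 10² - 5*10) - 35723)) = 1/(171 + ((13 + 100 - 50) - 35723)) = 1/(171 + (63 - 35723)) = 1/(171 - 35660) = 1/(-35489) = -1/35489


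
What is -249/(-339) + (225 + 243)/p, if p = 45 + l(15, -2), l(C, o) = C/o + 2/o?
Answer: 111827/8249 ≈ 13.556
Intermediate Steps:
l(C, o) = 2/o + C/o
p = 73/2 (p = 45 + (2 + 15)/(-2) = 45 - ½*17 = 45 - 17/2 = 73/2 ≈ 36.500)
-249/(-339) + (225 + 243)/p = -249/(-339) + (225 + 243)/(73/2) = -249*(-1/339) + 468*(2/73) = 83/113 + 936/73 = 111827/8249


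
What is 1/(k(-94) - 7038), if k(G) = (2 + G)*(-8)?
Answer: -1/6302 ≈ -0.00015868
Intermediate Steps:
k(G) = -16 - 8*G
1/(k(-94) - 7038) = 1/((-16 - 8*(-94)) - 7038) = 1/((-16 + 752) - 7038) = 1/(736 - 7038) = 1/(-6302) = -1/6302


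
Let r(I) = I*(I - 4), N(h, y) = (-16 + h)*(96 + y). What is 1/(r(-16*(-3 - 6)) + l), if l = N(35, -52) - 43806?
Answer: -1/22810 ≈ -4.3840e-5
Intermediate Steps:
l = -42970 (l = (-1536 - 16*(-52) + 96*35 + 35*(-52)) - 43806 = (-1536 + 832 + 3360 - 1820) - 43806 = 836 - 43806 = -42970)
r(I) = I*(-4 + I)
1/(r(-16*(-3 - 6)) + l) = 1/((-16*(-3 - 6))*(-4 - 16*(-3 - 6)) - 42970) = 1/((-16*(-9))*(-4 - 16*(-9)) - 42970) = 1/(144*(-4 + 144) - 42970) = 1/(144*140 - 42970) = 1/(20160 - 42970) = 1/(-22810) = -1/22810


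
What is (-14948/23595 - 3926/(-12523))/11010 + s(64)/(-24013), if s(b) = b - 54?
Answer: -1581956075561/3550908007421775 ≈ -0.00044551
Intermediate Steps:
s(b) = -54 + b
(-14948/23595 - 3926/(-12523))/11010 + s(64)/(-24013) = (-14948/23595 - 3926/(-12523))/11010 + (-54 + 64)/(-24013) = (-14948*1/23595 - 3926*(-1/12523))*(1/11010) + 10*(-1/24013) = (-14948/23595 + 3926/12523)*(1/11010) - 10/24013 = -94559834/295480185*1/11010 - 10/24013 = -47279917/1626618418425 - 10/24013 = -1581956075561/3550908007421775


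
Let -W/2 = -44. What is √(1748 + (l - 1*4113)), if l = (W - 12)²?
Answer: 3*√379 ≈ 58.404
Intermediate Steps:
W = 88 (W = -2*(-44) = 88)
l = 5776 (l = (88 - 12)² = 76² = 5776)
√(1748 + (l - 1*4113)) = √(1748 + (5776 - 1*4113)) = √(1748 + (5776 - 4113)) = √(1748 + 1663) = √3411 = 3*√379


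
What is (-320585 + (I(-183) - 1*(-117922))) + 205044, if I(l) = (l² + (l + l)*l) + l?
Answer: 102665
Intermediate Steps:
I(l) = l + 3*l² (I(l) = (l² + (2*l)*l) + l = (l² + 2*l²) + l = 3*l² + l = l + 3*l²)
(-320585 + (I(-183) - 1*(-117922))) + 205044 = (-320585 + (-183*(1 + 3*(-183)) - 1*(-117922))) + 205044 = (-320585 + (-183*(1 - 549) + 117922)) + 205044 = (-320585 + (-183*(-548) + 117922)) + 205044 = (-320585 + (100284 + 117922)) + 205044 = (-320585 + 218206) + 205044 = -102379 + 205044 = 102665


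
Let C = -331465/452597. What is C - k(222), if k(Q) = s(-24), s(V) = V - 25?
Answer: 21845788/452597 ≈ 48.268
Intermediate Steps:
s(V) = -25 + V
k(Q) = -49 (k(Q) = -25 - 24 = -49)
C = -331465/452597 (C = -331465*1/452597 = -331465/452597 ≈ -0.73236)
C - k(222) = -331465/452597 - 1*(-49) = -331465/452597 + 49 = 21845788/452597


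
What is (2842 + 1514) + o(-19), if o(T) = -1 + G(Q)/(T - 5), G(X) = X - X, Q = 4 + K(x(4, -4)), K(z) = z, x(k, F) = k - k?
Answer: 4355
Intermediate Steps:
x(k, F) = 0
Q = 4 (Q = 4 + 0 = 4)
G(X) = 0
o(T) = -1 (o(T) = -1 + 0/(T - 5) = -1 + 0/(-5 + T) = -1 + 0 = -1)
(2842 + 1514) + o(-19) = (2842 + 1514) - 1 = 4356 - 1 = 4355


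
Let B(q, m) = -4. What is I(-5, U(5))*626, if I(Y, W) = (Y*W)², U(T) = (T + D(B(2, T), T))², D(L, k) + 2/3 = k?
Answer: 9619366400/81 ≈ 1.1876e+8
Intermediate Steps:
D(L, k) = -⅔ + k
U(T) = (-⅔ + 2*T)² (U(T) = (T + (-⅔ + T))² = (-⅔ + 2*T)²)
I(Y, W) = W²*Y² (I(Y, W) = (W*Y)² = W²*Y²)
I(-5, U(5))*626 = ((4*(-1 + 3*5)²/9)²*(-5)²)*626 = ((4*(-1 + 15)²/9)²*25)*626 = (((4/9)*14²)²*25)*626 = (((4/9)*196)²*25)*626 = ((784/9)²*25)*626 = ((614656/81)*25)*626 = (15366400/81)*626 = 9619366400/81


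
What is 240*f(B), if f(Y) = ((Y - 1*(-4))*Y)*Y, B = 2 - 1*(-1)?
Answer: 15120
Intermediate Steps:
B = 3 (B = 2 + 1 = 3)
f(Y) = Y**2*(4 + Y) (f(Y) = ((Y + 4)*Y)*Y = ((4 + Y)*Y)*Y = (Y*(4 + Y))*Y = Y**2*(4 + Y))
240*f(B) = 240*(3**2*(4 + 3)) = 240*(9*7) = 240*63 = 15120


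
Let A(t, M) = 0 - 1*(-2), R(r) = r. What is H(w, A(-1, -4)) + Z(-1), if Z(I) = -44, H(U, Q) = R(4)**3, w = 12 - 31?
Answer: 20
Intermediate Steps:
A(t, M) = 2 (A(t, M) = 0 + 2 = 2)
w = -19
H(U, Q) = 64 (H(U, Q) = 4**3 = 64)
H(w, A(-1, -4)) + Z(-1) = 64 - 44 = 20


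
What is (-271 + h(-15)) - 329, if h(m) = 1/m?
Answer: -9001/15 ≈ -600.07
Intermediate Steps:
(-271 + h(-15)) - 329 = (-271 + 1/(-15)) - 329 = (-271 - 1/15) - 329 = -4066/15 - 329 = -9001/15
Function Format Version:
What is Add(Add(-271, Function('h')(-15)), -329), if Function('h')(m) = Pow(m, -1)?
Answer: Rational(-9001, 15) ≈ -600.07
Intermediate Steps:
Add(Add(-271, Function('h')(-15)), -329) = Add(Add(-271, Pow(-15, -1)), -329) = Add(Add(-271, Rational(-1, 15)), -329) = Add(Rational(-4066, 15), -329) = Rational(-9001, 15)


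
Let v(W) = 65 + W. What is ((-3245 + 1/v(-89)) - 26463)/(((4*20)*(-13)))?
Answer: 712993/24960 ≈ 28.565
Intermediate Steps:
((-3245 + 1/v(-89)) - 26463)/(((4*20)*(-13))) = ((-3245 + 1/(65 - 89)) - 26463)/(((4*20)*(-13))) = ((-3245 + 1/(-24)) - 26463)/((80*(-13))) = ((-3245 - 1/24) - 26463)/(-1040) = (-77881/24 - 26463)*(-1/1040) = -712993/24*(-1/1040) = 712993/24960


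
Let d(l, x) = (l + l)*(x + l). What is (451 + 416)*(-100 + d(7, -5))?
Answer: -62424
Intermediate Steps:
d(l, x) = 2*l*(l + x) (d(l, x) = (2*l)*(l + x) = 2*l*(l + x))
(451 + 416)*(-100 + d(7, -5)) = (451 + 416)*(-100 + 2*7*(7 - 5)) = 867*(-100 + 2*7*2) = 867*(-100 + 28) = 867*(-72) = -62424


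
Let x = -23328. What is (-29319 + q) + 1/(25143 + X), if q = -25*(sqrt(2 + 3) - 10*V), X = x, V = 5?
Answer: -50945234/1815 - 25*sqrt(5) ≈ -28125.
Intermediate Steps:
X = -23328
q = 1250 - 25*sqrt(5) (q = -25*(sqrt(2 + 3) - 10*5) = -25*(sqrt(5) - 50) = -25*(-50 + sqrt(5)) = 1250 - 25*sqrt(5) ≈ 1194.1)
(-29319 + q) + 1/(25143 + X) = (-29319 + (1250 - 25*sqrt(5))) + 1/(25143 - 23328) = (-28069 - 25*sqrt(5)) + 1/1815 = -50945234/1815 - 25*sqrt(5)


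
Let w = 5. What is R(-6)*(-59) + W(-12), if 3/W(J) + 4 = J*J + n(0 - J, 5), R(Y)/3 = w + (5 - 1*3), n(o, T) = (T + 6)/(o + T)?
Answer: -987466/797 ≈ -1239.0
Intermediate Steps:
n(o, T) = (6 + T)/(T + o)
R(Y) = 21 (R(Y) = 3*(5 + (5 - 1*3)) = 3*(5 + (5 - 3)) = 3*(5 + 2) = 3*7 = 21)
W(J) = 3/(-4 + J² + 11/(5 - J)) (W(J) = 3/(-4 + (J*J + (6 + 5)/(5 + (0 - J)))) = 3/(-4 + (J² + 11/(5 - J))) = 3/(-4 + J² + 11/(5 - J)))
R(-6)*(-59) + W(-12) = 21*(-59) + 3*(5 - 1*(-12))/(11 + (-5 - 12)*(4 - 1*(-12)²)) = -1239 + 3*(5 + 12)/(11 - 17*(4 - 1*144)) = -1239 + 3*17/(11 - 17*(4 - 144)) = -1239 + 3*17/(11 - 17*(-140)) = -1239 + 3*17/(11 + 2380) = -1239 + 3*17/2391 = -1239 + 3*(1/2391)*17 = -1239 + 17/797 = -987466/797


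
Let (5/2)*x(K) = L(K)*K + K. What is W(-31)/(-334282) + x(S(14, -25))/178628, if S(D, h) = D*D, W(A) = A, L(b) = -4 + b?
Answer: 6329531583/74640156370 ≈ 0.084801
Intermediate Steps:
S(D, h) = D²
x(K) = 2*K/5 + 2*K*(-4 + K)/5 (x(K) = 2*((-4 + K)*K + K)/5 = 2*(K*(-4 + K) + K)/5 = 2*(K + K*(-4 + K))/5 = 2*K/5 + 2*K*(-4 + K)/5)
W(-31)/(-334282) + x(S(14, -25))/178628 = -31/(-334282) + ((⅖)*14²*(-3 + 14²))/178628 = -31*(-1/334282) + ((⅖)*196*(-3 + 196))*(1/178628) = 31/334282 + ((⅖)*196*193)*(1/178628) = 31/334282 + (75656/5)*(1/178628) = 31/334282 + 18914/223285 = 6329531583/74640156370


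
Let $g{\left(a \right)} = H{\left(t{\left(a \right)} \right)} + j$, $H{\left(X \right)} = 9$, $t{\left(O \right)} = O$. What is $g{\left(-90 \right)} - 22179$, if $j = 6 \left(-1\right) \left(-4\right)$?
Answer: $-22146$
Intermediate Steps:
$j = 24$ ($j = \left(-6\right) \left(-4\right) = 24$)
$g{\left(a \right)} = 33$ ($g{\left(a \right)} = 9 + 24 = 33$)
$g{\left(-90 \right)} - 22179 = 33 - 22179 = -22146$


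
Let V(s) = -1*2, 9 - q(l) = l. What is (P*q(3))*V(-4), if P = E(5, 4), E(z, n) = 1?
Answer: -12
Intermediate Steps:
P = 1
q(l) = 9 - l
V(s) = -2
(P*q(3))*V(-4) = (1*(9 - 1*3))*(-2) = (1*(9 - 3))*(-2) = (1*6)*(-2) = 6*(-2) = -12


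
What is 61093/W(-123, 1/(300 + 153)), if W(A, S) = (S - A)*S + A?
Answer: -12536833437/25184987 ≈ -497.79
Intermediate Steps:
W(A, S) = A + S*(S - A) (W(A, S) = S*(S - A) + A = A + S*(S - A))
61093/W(-123, 1/(300 + 153)) = 61093/(-123 + (1/(300 + 153))² - 1*(-123)/(300 + 153)) = 61093/(-123 + (1/453)² - 1*(-123)/453) = 61093/(-123 + (1/453)² - 1*(-123)*1/453) = 61093/(-123 + 1/205209 + 41/151) = 61093/(-25184987/205209) = 61093*(-205209/25184987) = -12536833437/25184987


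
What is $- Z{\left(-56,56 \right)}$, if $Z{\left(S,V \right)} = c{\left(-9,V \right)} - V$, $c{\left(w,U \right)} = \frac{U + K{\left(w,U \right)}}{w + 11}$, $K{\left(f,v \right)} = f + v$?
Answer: $\frac{9}{2} \approx 4.5$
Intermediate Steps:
$c{\left(w,U \right)} = \frac{w + 2 U}{11 + w}$ ($c{\left(w,U \right)} = \frac{U + \left(w + U\right)}{w + 11} = \frac{U + \left(U + w\right)}{11 + w} = \frac{w + 2 U}{11 + w}$)
$Z{\left(S,V \right)} = - \frac{9}{2}$ ($Z{\left(S,V \right)} = \frac{-9 + 2 V}{11 - 9} - V = \frac{-9 + 2 V}{2} - V = \left(- \frac{9}{2} + V\right) - V = - \frac{9}{2}$)
$- Z{\left(-56,56 \right)} = \left(-1\right) \left(- \frac{9}{2}\right) = \frac{9}{2}$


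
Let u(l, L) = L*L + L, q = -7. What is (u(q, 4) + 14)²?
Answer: 1156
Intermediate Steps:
u(l, L) = L + L² (u(l, L) = L² + L = L + L²)
(u(q, 4) + 14)² = (4*(1 + 4) + 14)² = (4*5 + 14)² = (20 + 14)² = 34² = 1156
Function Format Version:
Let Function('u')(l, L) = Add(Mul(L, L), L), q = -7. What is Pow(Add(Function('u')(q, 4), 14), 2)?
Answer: 1156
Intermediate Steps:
Function('u')(l, L) = Add(L, Pow(L, 2)) (Function('u')(l, L) = Add(Pow(L, 2), L) = Add(L, Pow(L, 2)))
Pow(Add(Function('u')(q, 4), 14), 2) = Pow(Add(Mul(4, Add(1, 4)), 14), 2) = Pow(Add(Mul(4, 5), 14), 2) = Pow(Add(20, 14), 2) = Pow(34, 2) = 1156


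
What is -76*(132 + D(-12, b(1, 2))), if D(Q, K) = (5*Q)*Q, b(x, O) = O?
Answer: -64752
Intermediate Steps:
D(Q, K) = 5*Q**2
-76*(132 + D(-12, b(1, 2))) = -76*(132 + 5*(-12)**2) = -76*(132 + 5*144) = -76*(132 + 720) = -76*852 = -64752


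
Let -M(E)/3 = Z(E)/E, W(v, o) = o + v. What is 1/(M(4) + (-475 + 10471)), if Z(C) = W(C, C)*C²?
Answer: 1/9900 ≈ 0.00010101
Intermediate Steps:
Z(C) = 2*C³ (Z(C) = (C + C)*C² = (2*C)*C² = 2*C³)
M(E) = -6*E² (M(E) = -3*2*E³/E = -6*E²)
1/(M(4) + (-475 + 10471)) = 1/(-6*4² + (-475 + 10471)) = 1/(-6*16 + 9996) = 1/(-96 + 9996) = 1/9900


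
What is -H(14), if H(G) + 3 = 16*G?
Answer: -221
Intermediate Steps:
H(G) = -3 + 16*G
-H(14) = -(-3 + 16*14) = -(-3 + 224) = -1*221 = -221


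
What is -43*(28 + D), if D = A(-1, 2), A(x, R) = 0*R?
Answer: -1204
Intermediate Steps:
A(x, R) = 0
D = 0
-43*(28 + D) = -43*(28 + 0) = -43*28 = -1204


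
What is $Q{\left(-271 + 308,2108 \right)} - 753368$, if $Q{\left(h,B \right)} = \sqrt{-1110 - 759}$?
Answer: $-753368 + i \sqrt{1869} \approx -7.5337 \cdot 10^{5} + 43.232 i$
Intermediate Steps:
$Q{\left(h,B \right)} = i \sqrt{1869}$ ($Q{\left(h,B \right)} = \sqrt{-1869} = i \sqrt{1869}$)
$Q{\left(-271 + 308,2108 \right)} - 753368 = i \sqrt{1869} - 753368 = -753368 + i \sqrt{1869}$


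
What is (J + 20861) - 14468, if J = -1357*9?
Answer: -5820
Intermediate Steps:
J = -12213
(J + 20861) - 14468 = (-12213 + 20861) - 14468 = 8648 - 14468 = -5820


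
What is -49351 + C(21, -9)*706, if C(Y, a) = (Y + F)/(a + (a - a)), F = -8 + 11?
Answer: -153701/3 ≈ -51234.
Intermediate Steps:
F = 3
C(Y, a) = (3 + Y)/a (C(Y, a) = (Y + 3)/(a + (a - a)) = (3 + Y)/(a + 0) = (3 + Y)/a)
-49351 + C(21, -9)*706 = -49351 + ((3 + 21)/(-9))*706 = -49351 - ⅑*24*706 = -49351 - 8/3*706 = -49351 - 5648/3 = -153701/3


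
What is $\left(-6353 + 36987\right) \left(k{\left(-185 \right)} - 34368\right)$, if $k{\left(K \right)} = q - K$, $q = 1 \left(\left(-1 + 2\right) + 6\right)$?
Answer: $-1046947584$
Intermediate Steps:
$q = 7$ ($q = 1 \left(1 + 6\right) = 1 \cdot 7 = 7$)
$k{\left(K \right)} = 7 - K$
$\left(-6353 + 36987\right) \left(k{\left(-185 \right)} - 34368\right) = \left(-6353 + 36987\right) \left(\left(7 - -185\right) - 34368\right) = 30634 \left(\left(7 + 185\right) - 34368\right) = 30634 \left(192 - 34368\right) = 30634 \left(-34176\right) = -1046947584$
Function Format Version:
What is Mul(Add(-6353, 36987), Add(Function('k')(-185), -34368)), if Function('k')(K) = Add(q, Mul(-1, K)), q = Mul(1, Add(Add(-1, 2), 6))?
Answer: -1046947584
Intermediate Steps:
q = 7 (q = Mul(1, Add(1, 6)) = Mul(1, 7) = 7)
Function('k')(K) = Add(7, Mul(-1, K))
Mul(Add(-6353, 36987), Add(Function('k')(-185), -34368)) = Mul(Add(-6353, 36987), Add(Add(7, Mul(-1, -185)), -34368)) = Mul(30634, Add(Add(7, 185), -34368)) = Mul(30634, Add(192, -34368)) = Mul(30634, -34176) = -1046947584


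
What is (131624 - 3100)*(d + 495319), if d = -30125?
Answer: 59788593656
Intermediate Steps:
(131624 - 3100)*(d + 495319) = (131624 - 3100)*(-30125 + 495319) = 128524*465194 = 59788593656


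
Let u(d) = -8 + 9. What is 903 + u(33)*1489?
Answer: 2392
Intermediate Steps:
u(d) = 1
903 + u(33)*1489 = 903 + 1*1489 = 903 + 1489 = 2392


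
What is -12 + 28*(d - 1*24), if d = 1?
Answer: -656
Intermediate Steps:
-12 + 28*(d - 1*24) = -12 + 28*(1 - 1*24) = -12 + 28*(1 - 24) = -12 + 28*(-23) = -12 - 644 = -656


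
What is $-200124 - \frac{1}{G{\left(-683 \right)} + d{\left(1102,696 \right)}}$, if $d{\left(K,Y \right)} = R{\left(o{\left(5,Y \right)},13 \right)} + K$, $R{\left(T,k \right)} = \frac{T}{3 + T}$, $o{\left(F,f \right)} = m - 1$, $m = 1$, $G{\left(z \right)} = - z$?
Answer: $- \frac{357221341}{1785} \approx -2.0012 \cdot 10^{5}$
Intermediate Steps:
$o{\left(F,f \right)} = 0$ ($o{\left(F,f \right)} = 1 - 1 = 0$)
$d{\left(K,Y \right)} = K$ ($d{\left(K,Y \right)} = \frac{0}{3 + 0} + K = \frac{0}{3} + K = 0 \cdot \frac{1}{3} + K = 0 + K = K$)
$-200124 - \frac{1}{G{\left(-683 \right)} + d{\left(1102,696 \right)}} = -200124 - \frac{1}{\left(-1\right) \left(-683\right) + 1102} = -200124 - \frac{1}{683 + 1102} = -200124 - \frac{1}{1785} = - \frac{357221341}{1785}$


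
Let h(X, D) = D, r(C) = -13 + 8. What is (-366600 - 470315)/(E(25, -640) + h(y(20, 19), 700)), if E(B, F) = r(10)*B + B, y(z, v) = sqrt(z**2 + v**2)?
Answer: -167383/120 ≈ -1394.9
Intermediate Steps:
y(z, v) = sqrt(v**2 + z**2)
r(C) = -5
E(B, F) = -4*B (E(B, F) = -5*B + B = -4*B)
(-366600 - 470315)/(E(25, -640) + h(y(20, 19), 700)) = (-366600 - 470315)/(-4*25 + 700) = -836915/(-100 + 700) = -836915/600 = -836915*1/600 = -167383/120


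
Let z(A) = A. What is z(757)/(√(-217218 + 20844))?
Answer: -757*I*√196374/196374 ≈ -1.7083*I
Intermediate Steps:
z(757)/(√(-217218 + 20844)) = 757/(√(-217218 + 20844)) = 757/(√(-196374)) = 757/((I*√196374)) = 757*(-I*√196374/196374) = -757*I*√196374/196374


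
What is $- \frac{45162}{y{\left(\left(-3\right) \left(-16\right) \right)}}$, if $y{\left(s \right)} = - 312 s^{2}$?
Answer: $\frac{193}{3072} \approx 0.062826$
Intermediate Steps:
$- \frac{45162}{y{\left(\left(-3\right) \left(-16\right) \right)}} = - \frac{45162}{\left(-312\right) \left(\left(-3\right) \left(-16\right)\right)^{2}} = - \frac{45162}{\left(-312\right) 48^{2}} = - \frac{45162}{\left(-312\right) 2304} = - \frac{45162}{-718848} = \left(-45162\right) \left(- \frac{1}{718848}\right) = \frac{193}{3072}$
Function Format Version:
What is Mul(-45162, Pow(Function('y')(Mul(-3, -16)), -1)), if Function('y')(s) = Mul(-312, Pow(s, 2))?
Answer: Rational(193, 3072) ≈ 0.062826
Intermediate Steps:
Mul(-45162, Pow(Function('y')(Mul(-3, -16)), -1)) = Mul(-45162, Pow(Mul(-312, Pow(Mul(-3, -16), 2)), -1)) = Mul(-45162, Pow(Mul(-312, Pow(48, 2)), -1)) = Mul(-45162, Pow(Mul(-312, 2304), -1)) = Mul(-45162, Pow(-718848, -1)) = Mul(-45162, Rational(-1, 718848)) = Rational(193, 3072)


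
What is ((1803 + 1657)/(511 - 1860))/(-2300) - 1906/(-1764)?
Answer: 147996241/136829070 ≈ 1.0816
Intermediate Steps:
((1803 + 1657)/(511 - 1860))/(-2300) - 1906/(-1764) = (3460/(-1349))*(-1/2300) - 1906*(-1/1764) = (3460*(-1/1349))*(-1/2300) + 953/882 = -3460/1349*(-1/2300) + 953/882 = 173/155135 + 953/882 = 147996241/136829070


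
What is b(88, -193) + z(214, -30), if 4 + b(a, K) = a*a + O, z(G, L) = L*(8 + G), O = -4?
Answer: 1076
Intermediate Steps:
b(a, K) = -8 + a² (b(a, K) = -4 + (a*a - 4) = -4 + (a² - 4) = -4 + (-4 + a²) = -8 + a²)
b(88, -193) + z(214, -30) = (-8 + 88²) - 30*(8 + 214) = (-8 + 7744) - 30*222 = 7736 - 6660 = 1076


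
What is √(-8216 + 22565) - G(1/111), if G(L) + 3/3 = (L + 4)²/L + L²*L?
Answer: -2438498395/1367631 + √14349 ≈ -1663.2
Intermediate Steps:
G(L) = -1 + L³ + (4 + L)²/L (G(L) = -1 + ((L + 4)²/L + L²*L) = -1 + ((4 + L)²/L + L³) = -1 + (L³ + (4 + L)²/L) = -1 + L³ + (4 + L)²/L)
√(-8216 + 22565) - G(1/111) = √(-8216 + 22565) - (-1 + (1/111)³ + (4 + 1/111)²/(1/111)) = √14349 - (-1 + (1/111)³ + (4 + 1/111)²/(1/111)) = √14349 - (-1 + 1/1367631 + 111*(445/111)²) = √14349 - (-1 + 1/1367631 + 111*(198025/12321)) = √14349 - (-1 + 1/1367631 + 198025/111) = √14349 - 1*2438498395/1367631 = √14349 - 2438498395/1367631 = -2438498395/1367631 + √14349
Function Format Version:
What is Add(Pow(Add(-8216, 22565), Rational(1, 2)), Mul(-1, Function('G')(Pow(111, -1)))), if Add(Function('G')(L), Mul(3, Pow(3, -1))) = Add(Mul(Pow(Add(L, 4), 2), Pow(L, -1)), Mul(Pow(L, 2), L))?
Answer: Add(Rational(-2438498395, 1367631), Pow(14349, Rational(1, 2))) ≈ -1663.2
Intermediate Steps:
Function('G')(L) = Add(-1, Pow(L, 3), Mul(Pow(L, -1), Pow(Add(4, L), 2))) (Function('G')(L) = Add(-1, Add(Mul(Pow(Add(L, 4), 2), Pow(L, -1)), Mul(Pow(L, 2), L))) = Add(-1, Add(Mul(Pow(Add(4, L), 2), Pow(L, -1)), Pow(L, 3))) = Add(-1, Add(Mul(Pow(L, -1), Pow(Add(4, L), 2)), Pow(L, 3))) = Add(-1, Add(Pow(L, 3), Mul(Pow(L, -1), Pow(Add(4, L), 2)))) = Add(-1, Pow(L, 3), Mul(Pow(L, -1), Pow(Add(4, L), 2))))
Add(Pow(Add(-8216, 22565), Rational(1, 2)), Mul(-1, Function('G')(Pow(111, -1)))) = Add(Pow(Add(-8216, 22565), Rational(1, 2)), Mul(-1, Add(-1, Pow(Pow(111, -1), 3), Mul(Pow(Pow(111, -1), -1), Pow(Add(4, Pow(111, -1)), 2))))) = Add(Pow(14349, Rational(1, 2)), Mul(-1, Add(-1, Pow(Rational(1, 111), 3), Mul(Pow(Rational(1, 111), -1), Pow(Add(4, Rational(1, 111)), 2))))) = Add(Pow(14349, Rational(1, 2)), Mul(-1, Add(-1, Rational(1, 1367631), Mul(111, Pow(Rational(445, 111), 2))))) = Add(Pow(14349, Rational(1, 2)), Mul(-1, Add(-1, Rational(1, 1367631), Mul(111, Rational(198025, 12321))))) = Add(Pow(14349, Rational(1, 2)), Mul(-1, Add(-1, Rational(1, 1367631), Rational(198025, 111)))) = Add(Pow(14349, Rational(1, 2)), Mul(-1, Rational(2438498395, 1367631))) = Add(Pow(14349, Rational(1, 2)), Rational(-2438498395, 1367631)) = Add(Rational(-2438498395, 1367631), Pow(14349, Rational(1, 2)))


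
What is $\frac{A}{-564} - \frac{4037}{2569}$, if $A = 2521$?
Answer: $- \frac{23851}{3948} \approx -6.0413$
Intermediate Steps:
$\frac{A}{-564} - \frac{4037}{2569} = \frac{2521}{-564} - \frac{4037}{2569} = 2521 \left(- \frac{1}{564}\right) - \frac{11}{7} = - \frac{2521}{564} - \frac{11}{7} = - \frac{23851}{3948}$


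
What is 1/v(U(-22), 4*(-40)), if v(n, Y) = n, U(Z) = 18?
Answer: 1/18 ≈ 0.055556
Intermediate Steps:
1/v(U(-22), 4*(-40)) = 1/18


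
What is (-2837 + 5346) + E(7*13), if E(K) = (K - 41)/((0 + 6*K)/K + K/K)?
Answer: 17613/7 ≈ 2516.1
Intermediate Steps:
E(K) = -41/7 + K/7 (E(K) = (-41 + K)/((6*K)/K + 1) = (-41 + K)/(6 + 1) = (-41 + K)/7 = (-41 + K)*(⅐) = -41/7 + K/7)
(-2837 + 5346) + E(7*13) = (-2837 + 5346) + (-41/7 + (7*13)/7) = 2509 + (-41/7 + (⅐)*91) = 2509 + (-41/7 + 13) = 2509 + 50/7 = 17613/7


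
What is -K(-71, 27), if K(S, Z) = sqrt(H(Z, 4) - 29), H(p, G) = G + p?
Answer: -sqrt(2) ≈ -1.4142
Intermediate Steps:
K(S, Z) = sqrt(-25 + Z) (K(S, Z) = sqrt((4 + Z) - 29) = sqrt(-25 + Z))
-K(-71, 27) = -sqrt(-25 + 27) = -sqrt(2)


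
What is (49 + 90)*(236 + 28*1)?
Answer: 36696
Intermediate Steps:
(49 + 90)*(236 + 28*1) = 139*(236 + 28) = 139*264 = 36696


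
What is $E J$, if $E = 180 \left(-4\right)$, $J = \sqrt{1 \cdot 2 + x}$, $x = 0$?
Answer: $- 720 \sqrt{2} \approx -1018.2$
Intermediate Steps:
$J = \sqrt{2}$ ($J = \sqrt{1 \cdot 2 + 0} = \sqrt{2 + 0} = \sqrt{2} \approx 1.4142$)
$E = -720$
$E J = - 720 \sqrt{2}$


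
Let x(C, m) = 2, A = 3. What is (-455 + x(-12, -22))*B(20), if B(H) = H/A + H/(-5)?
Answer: -1208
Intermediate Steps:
B(H) = 2*H/15 (B(H) = H/3 + H/(-5) = H*(1/3) + H*(-1/5) = H/3 - H/5 = 2*H/15)
(-455 + x(-12, -22))*B(20) = (-455 + 2)*((2/15)*20) = -453*8/3 = -1208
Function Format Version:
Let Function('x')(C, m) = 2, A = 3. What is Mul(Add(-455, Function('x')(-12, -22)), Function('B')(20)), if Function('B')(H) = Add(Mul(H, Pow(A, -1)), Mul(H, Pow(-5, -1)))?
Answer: -1208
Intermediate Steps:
Function('B')(H) = Mul(Rational(2, 15), H) (Function('B')(H) = Add(Mul(H, Pow(3, -1)), Mul(H, Pow(-5, -1))) = Add(Mul(H, Rational(1, 3)), Mul(H, Rational(-1, 5))) = Add(Mul(Rational(1, 3), H), Mul(Rational(-1, 5), H)) = Mul(Rational(2, 15), H))
Mul(Add(-455, Function('x')(-12, -22)), Function('B')(20)) = Mul(Add(-455, 2), Mul(Rational(2, 15), 20)) = Mul(-453, Rational(8, 3)) = -1208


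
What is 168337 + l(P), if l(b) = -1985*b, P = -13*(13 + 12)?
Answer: 813462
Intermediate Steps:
P = -325 (P = -13*25 = -325)
168337 + l(P) = 168337 - 1985*(-325) = 168337 + 645125 = 813462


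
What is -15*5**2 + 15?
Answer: -360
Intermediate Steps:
-15*5**2 + 15 = -15*25 + 15 = -375 + 15 = -360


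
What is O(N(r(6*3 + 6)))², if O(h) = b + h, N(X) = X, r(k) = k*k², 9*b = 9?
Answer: 191130625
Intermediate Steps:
b = 1 (b = (⅑)*9 = 1)
r(k) = k³
O(h) = 1 + h
O(N(r(6*3 + 6)))² = (1 + (6*3 + 6)³)² = (1 + (18 + 6)³)² = (1 + 24³)² = (1 + 13824)² = 13825² = 191130625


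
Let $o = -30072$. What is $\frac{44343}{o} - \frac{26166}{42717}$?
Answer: $- \frac{297895987}{142731736} \approx -2.0871$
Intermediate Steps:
$\frac{44343}{o} - \frac{26166}{42717} = \frac{44343}{-30072} - \frac{26166}{42717} = 44343 \left(- \frac{1}{30072}\right) - \frac{8722}{14239} = - \frac{14781}{10024} - \frac{8722}{14239} = - \frac{297895987}{142731736}$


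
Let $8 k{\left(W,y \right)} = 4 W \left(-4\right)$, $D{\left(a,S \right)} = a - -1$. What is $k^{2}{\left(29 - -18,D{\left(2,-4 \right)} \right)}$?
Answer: $8836$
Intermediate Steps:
$D{\left(a,S \right)} = 1 + a$ ($D{\left(a,S \right)} = a + 1 = 1 + a$)
$k{\left(W,y \right)} = - 2 W$ ($k{\left(W,y \right)} = \frac{4 W \left(-4\right)}{8} = \frac{\left(-16\right) W}{8} = - 2 W$)
$k^{2}{\left(29 - -18,D{\left(2,-4 \right)} \right)} = \left(- 2 \left(29 - -18\right)\right)^{2} = \left(- 2 \left(29 + 18\right)\right)^{2} = \left(\left(-2\right) 47\right)^{2} = \left(-94\right)^{2} = 8836$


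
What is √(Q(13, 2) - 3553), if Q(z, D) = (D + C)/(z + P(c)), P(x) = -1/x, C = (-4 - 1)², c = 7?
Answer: I*√355090/10 ≈ 59.589*I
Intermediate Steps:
C = 25 (C = (-5)² = 25)
Q(z, D) = (25 + D)/(-⅐ + z) (Q(z, D) = (D + 25)/(z - 1/7) = (25 + D)/(z - 1*⅐) = (25 + D)/(z - ⅐) = (25 + D)/(-⅐ + z))
√(Q(13, 2) - 3553) = √(7*(25 + 2)/(-1 + 7*13) - 3553) = √(7*27/(-1 + 91) - 3553) = √(7*27/90 - 3553) = √(7*(1/90)*27 - 3553) = √(21/10 - 3553) = √(-35509/10) = I*√355090/10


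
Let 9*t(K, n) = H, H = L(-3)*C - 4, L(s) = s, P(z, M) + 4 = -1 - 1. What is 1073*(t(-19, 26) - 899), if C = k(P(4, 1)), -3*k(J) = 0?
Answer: -8685935/9 ≈ -9.6510e+5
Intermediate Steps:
P(z, M) = -6 (P(z, M) = -4 + (-1 - 1) = -4 - 2 = -6)
k(J) = 0 (k(J) = -1/3*0 = 0)
C = 0
H = -4 (H = -3*0 - 4 = 0 - 4 = -4)
t(K, n) = -4/9 (t(K, n) = (1/9)*(-4) = -4/9)
1073*(t(-19, 26) - 899) = 1073*(-4/9 - 899) = 1073*(-8095/9) = -8685935/9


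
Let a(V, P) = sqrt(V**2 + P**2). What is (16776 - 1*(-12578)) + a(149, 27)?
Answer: 29354 + sqrt(22930) ≈ 29505.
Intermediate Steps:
a(V, P) = sqrt(P**2 + V**2)
(16776 - 1*(-12578)) + a(149, 27) = (16776 - 1*(-12578)) + sqrt(27**2 + 149**2) = (16776 + 12578) + sqrt(729 + 22201) = 29354 + sqrt(22930)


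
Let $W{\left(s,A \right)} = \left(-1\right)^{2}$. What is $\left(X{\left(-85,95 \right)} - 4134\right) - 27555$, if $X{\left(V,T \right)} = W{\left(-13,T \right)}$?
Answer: $-31688$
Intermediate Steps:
$W{\left(s,A \right)} = 1$
$X{\left(V,T \right)} = 1$
$\left(X{\left(-85,95 \right)} - 4134\right) - 27555 = \left(1 - 4134\right) - 27555 = -4133 - 27555 = -31688$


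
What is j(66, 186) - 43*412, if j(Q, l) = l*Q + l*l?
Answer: 29156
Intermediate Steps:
j(Q, l) = l² + Q*l (j(Q, l) = Q*l + l² = l² + Q*l)
j(66, 186) - 43*412 = 186*(66 + 186) - 43*412 = 186*252 - 17716 = 46872 - 17716 = 29156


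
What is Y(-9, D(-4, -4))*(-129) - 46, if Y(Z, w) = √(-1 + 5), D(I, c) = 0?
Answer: -304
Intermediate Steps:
Y(Z, w) = 2 (Y(Z, w) = √4 = 2)
Y(-9, D(-4, -4))*(-129) - 46 = 2*(-129) - 46 = -258 - 46 = -304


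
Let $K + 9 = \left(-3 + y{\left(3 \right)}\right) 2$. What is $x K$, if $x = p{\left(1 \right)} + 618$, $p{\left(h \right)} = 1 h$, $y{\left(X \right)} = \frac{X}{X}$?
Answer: $-8047$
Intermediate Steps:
$y{\left(X \right)} = 1$
$p{\left(h \right)} = h$
$K = -13$ ($K = -9 + \left(-3 + 1\right) 2 = -9 - 4 = -13$)
$x = 619$ ($x = 1 + 618 = 619$)
$x K = 619 \left(-13\right) = -8047$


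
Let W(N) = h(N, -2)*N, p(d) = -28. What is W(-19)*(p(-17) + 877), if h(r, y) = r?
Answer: 306489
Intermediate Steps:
W(N) = N**2 (W(N) = N*N = N**2)
W(-19)*(p(-17) + 877) = (-19)**2*(-28 + 877) = 361*849 = 306489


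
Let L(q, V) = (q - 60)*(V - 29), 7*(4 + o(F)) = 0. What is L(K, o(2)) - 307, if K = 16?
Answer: 1145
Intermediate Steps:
o(F) = -4 (o(F) = -4 + (⅐)*0 = -4 + 0 = -4)
L(q, V) = (-60 + q)*(-29 + V)
L(K, o(2)) - 307 = (1740 - 60*(-4) - 29*16 - 4*16) - 307 = (1740 + 240 - 464 - 64) - 307 = 1452 - 307 = 1145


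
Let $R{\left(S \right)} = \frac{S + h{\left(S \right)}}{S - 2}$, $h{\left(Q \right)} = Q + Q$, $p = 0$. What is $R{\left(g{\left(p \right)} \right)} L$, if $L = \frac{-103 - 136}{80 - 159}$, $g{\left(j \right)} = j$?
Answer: $0$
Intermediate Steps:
$h{\left(Q \right)} = 2 Q$
$L = \frac{239}{79}$ ($L = - \frac{239}{-79} = \left(-239\right) \left(- \frac{1}{79}\right) = \frac{239}{79} \approx 3.0253$)
$R{\left(S \right)} = \frac{3 S}{-2 + S}$ ($R{\left(S \right)} = \frac{S + 2 S}{S - 2} = \frac{3 S}{-2 + S}$)
$R{\left(g{\left(p \right)} \right)} L = 3 \cdot 0 \frac{1}{-2 + 0} \cdot \frac{239}{79} = 3 \cdot 0 \frac{1}{-2} \cdot \frac{239}{79} = 3 \cdot 0 \left(- \frac{1}{2}\right) \frac{239}{79} = 0 \cdot \frac{239}{79} = 0$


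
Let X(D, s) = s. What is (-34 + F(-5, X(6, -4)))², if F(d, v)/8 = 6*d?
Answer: 75076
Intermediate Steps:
F(d, v) = 48*d (F(d, v) = 8*(6*d) = 48*d)
(-34 + F(-5, X(6, -4)))² = (-34 + 48*(-5))² = (-34 - 240)² = (-274)² = 75076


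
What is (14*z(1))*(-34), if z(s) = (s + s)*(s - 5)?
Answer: 3808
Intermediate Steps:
z(s) = 2*s*(-5 + s) (z(s) = (2*s)*(-5 + s) = 2*s*(-5 + s))
(14*z(1))*(-34) = (14*(2*1*(-5 + 1)))*(-34) = (14*(2*1*(-4)))*(-34) = (14*(-8))*(-34) = -112*(-34) = 3808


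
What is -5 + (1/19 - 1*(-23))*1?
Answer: 343/19 ≈ 18.053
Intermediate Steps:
-5 + (1/19 - 1*(-23))*1 = -5 + (1/19 + 23)*1 = -5 + (438/19)*1 = -5 + 438/19 = 343/19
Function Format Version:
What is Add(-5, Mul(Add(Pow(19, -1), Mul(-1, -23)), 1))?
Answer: Rational(343, 19) ≈ 18.053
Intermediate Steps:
Add(-5, Mul(Add(Pow(19, -1), Mul(-1, -23)), 1)) = Add(-5, Mul(Add(Rational(1, 19), 23), 1)) = Add(-5, Mul(Rational(438, 19), 1)) = Add(-5, Rational(438, 19)) = Rational(343, 19)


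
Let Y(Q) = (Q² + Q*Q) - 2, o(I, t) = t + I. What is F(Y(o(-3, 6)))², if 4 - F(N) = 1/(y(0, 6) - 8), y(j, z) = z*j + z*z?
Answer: 12321/784 ≈ 15.716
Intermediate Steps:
o(I, t) = I + t
y(j, z) = z² + j*z (y(j, z) = j*z + z² = z² + j*z)
Y(Q) = -2 + 2*Q² (Y(Q) = (Q² + Q²) - 2 = 2*Q² - 2 = -2 + 2*Q²)
F(N) = 111/28 (F(N) = 4 - 1/(6*(0 + 6) - 8) = 4 - 1/(6*6 - 8) = 4 - 1/(36 - 8) = 4 - 1/28 = 111/28)
F(Y(o(-3, 6)))² = (111/28)² = 12321/784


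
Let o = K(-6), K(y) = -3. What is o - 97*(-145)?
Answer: 14062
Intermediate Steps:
o = -3
o - 97*(-145) = -3 - 97*(-145) = -3 + 14065 = 14062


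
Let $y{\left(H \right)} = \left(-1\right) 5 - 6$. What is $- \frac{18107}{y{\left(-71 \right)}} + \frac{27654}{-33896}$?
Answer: $\frac{306725339}{186428} \approx 1645.3$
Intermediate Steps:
$y{\left(H \right)} = -11$ ($y{\left(H \right)} = -5 - 6 = -11$)
$- \frac{18107}{y{\left(-71 \right)}} + \frac{27654}{-33896} = - \frac{18107}{-11} + \frac{27654}{-33896} = \left(-18107\right) \left(- \frac{1}{11}\right) + 27654 \left(- \frac{1}{33896}\right) = \frac{18107}{11} - \frac{13827}{16948} = \frac{306725339}{186428}$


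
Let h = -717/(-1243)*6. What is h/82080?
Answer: 239/5668080 ≈ 4.2166e-5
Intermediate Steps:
h = 4302/1243 (h = -717*(-1/1243)*6 = (717/1243)*6 = 4302/1243 ≈ 3.4610)
h/82080 = (4302/1243)/82080 = (4302/1243)*(1/82080) = 239/5668080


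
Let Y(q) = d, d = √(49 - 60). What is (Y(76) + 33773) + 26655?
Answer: 60428 + I*√11 ≈ 60428.0 + 3.3166*I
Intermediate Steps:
d = I*√11 (d = √(-11) = I*√11 ≈ 3.3166*I)
Y(q) = I*√11
(Y(76) + 33773) + 26655 = (I*√11 + 33773) + 26655 = (33773 + I*√11) + 26655 = 60428 + I*√11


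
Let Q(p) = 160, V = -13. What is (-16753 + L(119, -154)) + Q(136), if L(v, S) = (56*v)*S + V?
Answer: -1042862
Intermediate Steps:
L(v, S) = -13 + 56*S*v (L(v, S) = (56*v)*S - 13 = 56*S*v - 13 = -13 + 56*S*v)
(-16753 + L(119, -154)) + Q(136) = (-16753 + (-13 + 56*(-154)*119)) + 160 = (-16753 + (-13 - 1026256)) + 160 = (-16753 - 1026269) + 160 = -1043022 + 160 = -1042862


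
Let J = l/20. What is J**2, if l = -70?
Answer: 49/4 ≈ 12.250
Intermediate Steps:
J = -7/2 (J = -70/20 = -70*1/20 = -7/2 ≈ -3.5000)
J**2 = (-7/2)**2 = 49/4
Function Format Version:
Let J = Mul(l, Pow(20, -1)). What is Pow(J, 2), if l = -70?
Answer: Rational(49, 4) ≈ 12.250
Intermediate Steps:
J = Rational(-7, 2) (J = Mul(-70, Pow(20, -1)) = Mul(-70, Rational(1, 20)) = Rational(-7, 2) ≈ -3.5000)
Pow(J, 2) = Pow(Rational(-7, 2), 2) = Rational(49, 4)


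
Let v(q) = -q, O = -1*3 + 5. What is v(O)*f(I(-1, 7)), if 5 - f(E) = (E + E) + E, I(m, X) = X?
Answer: 32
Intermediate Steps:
f(E) = 5 - 3*E (f(E) = 5 - ((E + E) + E) = 5 - (2*E + E) = 5 - 3*E)
O = 2 (O = -3 + 5 = 2)
v(O)*f(I(-1, 7)) = (-1*2)*(5 - 3*7) = -2*(5 - 21) = -2*(-16) = 32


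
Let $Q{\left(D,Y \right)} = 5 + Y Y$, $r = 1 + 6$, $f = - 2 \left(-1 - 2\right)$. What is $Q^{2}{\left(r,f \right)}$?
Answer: $1681$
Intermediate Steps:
$f = 6$ ($f = \left(-2\right) \left(-3\right) = 6$)
$r = 7$
$Q{\left(D,Y \right)} = 5 + Y^{2}$
$Q^{2}{\left(r,f \right)} = \left(5 + 6^{2}\right)^{2} = \left(5 + 36\right)^{2} = 41^{2} = 1681$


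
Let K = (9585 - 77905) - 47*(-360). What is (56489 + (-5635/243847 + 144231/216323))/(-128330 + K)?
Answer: -2979812578282661/9480706201643130 ≈ -0.31430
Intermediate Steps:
K = -51400 (K = -68320 + 16920 = -51400)
(56489 + (-5635/243847 + 144231/216323))/(-128330 + K) = (56489 + (-5635/243847 + 144231/216323))/(-128330 - 51400) = (56489 + (-5635*1/243847 + 144231*(1/216323)))/(-179730) = (56489 + (-5635/243847 + 144231/216323))*(-1/179730) = (56489 + 33951316552/52749714581)*(-1/179730) = (2979812578282661/52749714581)*(-1/179730) = -2979812578282661/9480706201643130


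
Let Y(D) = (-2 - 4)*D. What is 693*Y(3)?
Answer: -12474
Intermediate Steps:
Y(D) = -6*D
693*Y(3) = 693*(-6*3) = 693*(-18) = -12474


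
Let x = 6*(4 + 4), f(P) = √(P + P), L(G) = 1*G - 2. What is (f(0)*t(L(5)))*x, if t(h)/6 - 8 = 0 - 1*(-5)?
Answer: 0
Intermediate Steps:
L(G) = -2 + G (L(G) = G - 2 = -2 + G)
f(P) = √2*√P (f(P) = √(2*P) = √2*√P)
t(h) = 78 (t(h) = 48 + 6*(0 - 1*(-5)) = 48 + 6*(0 + 5) = 48 + 6*5 = 48 + 30 = 78)
x = 48 (x = 6*8 = 48)
(f(0)*t(L(5)))*x = ((√2*√0)*78)*48 = ((√2*0)*78)*48 = (0*78)*48 = 0*48 = 0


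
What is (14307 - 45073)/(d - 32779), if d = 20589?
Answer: 15383/6095 ≈ 2.5239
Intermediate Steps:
(14307 - 45073)/(d - 32779) = (14307 - 45073)/(20589 - 32779) = -30766/(-12190) = -30766*(-1/12190) = 15383/6095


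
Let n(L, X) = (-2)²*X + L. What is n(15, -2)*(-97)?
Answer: -679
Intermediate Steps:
n(L, X) = L + 4*X (n(L, X) = 4*X + L = L + 4*X)
n(15, -2)*(-97) = (15 + 4*(-2))*(-97) = (15 - 8)*(-97) = 7*(-97) = -679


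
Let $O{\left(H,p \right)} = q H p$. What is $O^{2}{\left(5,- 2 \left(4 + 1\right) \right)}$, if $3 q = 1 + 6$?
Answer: $\frac{122500}{9} \approx 13611.0$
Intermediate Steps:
$q = \frac{7}{3}$ ($q = \frac{1 + 6}{3} = \frac{1}{3} \cdot 7 = \frac{7}{3} \approx 2.3333$)
$O{\left(H,p \right)} = \frac{7 H p}{3}$ ($O{\left(H,p \right)} = \frac{7 H}{3} p = \frac{7 H p}{3}$)
$O^{2}{\left(5,- 2 \left(4 + 1\right) \right)} = \left(\frac{7}{3} \cdot 5 \left(- 2 \left(4 + 1\right)\right)\right)^{2} = \left(\frac{7}{3} \cdot 5 \left(\left(-2\right) 5\right)\right)^{2} = \left(\frac{7}{3} \cdot 5 \left(-10\right)\right)^{2} = \left(- \frac{350}{3}\right)^{2} = \frac{122500}{9}$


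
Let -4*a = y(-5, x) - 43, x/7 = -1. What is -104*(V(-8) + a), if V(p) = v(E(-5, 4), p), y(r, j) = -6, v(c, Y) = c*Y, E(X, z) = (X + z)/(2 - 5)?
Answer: -2990/3 ≈ -996.67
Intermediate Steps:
x = -7 (x = 7*(-1) = -7)
E(X, z) = -X/3 - z/3 (E(X, z) = (X + z)/(-3) = (X + z)*(-⅓) = -X/3 - z/3)
v(c, Y) = Y*c
V(p) = p/3 (V(p) = p*(-⅓*(-5) - ⅓*4) = p*(5/3 - 4/3) = p*(⅓) = p/3)
a = 49/4 (a = -(-6 - 43)/4 = -¼*(-49) = 49/4 ≈ 12.250)
-104*(V(-8) + a) = -104*((⅓)*(-8) + 49/4) = -104*(-8/3 + 49/4) = -104*115/12 = -2990/3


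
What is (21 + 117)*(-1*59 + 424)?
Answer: 50370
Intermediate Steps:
(21 + 117)*(-1*59 + 424) = 138*(-59 + 424) = 138*365 = 50370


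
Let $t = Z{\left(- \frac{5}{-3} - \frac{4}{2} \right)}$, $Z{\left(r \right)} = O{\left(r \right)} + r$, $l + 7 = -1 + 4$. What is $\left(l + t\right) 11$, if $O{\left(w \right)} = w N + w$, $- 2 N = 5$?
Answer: $- \frac{253}{6} \approx -42.167$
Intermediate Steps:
$N = - \frac{5}{2}$ ($N = \left(- \frac{1}{2}\right) 5 = - \frac{5}{2} \approx -2.5$)
$l = -4$ ($l = -7 + \left(-1 + 4\right) = -7 + 3 = -4$)
$O{\left(w \right)} = - \frac{3 w}{2}$ ($O{\left(w \right)} = w \left(- \frac{5}{2}\right) + w = - \frac{5 w}{2} + w = - \frac{3 w}{2}$)
$Z{\left(r \right)} = - \frac{r}{2}$ ($Z{\left(r \right)} = - \frac{3 r}{2} + r = - \frac{r}{2}$)
$t = \frac{1}{6}$ ($t = - \frac{- \frac{5}{-3} - \frac{4}{2}}{2} = - \frac{\left(-5\right) \left(- \frac{1}{3}\right) - 2}{2} = - \frac{\frac{5}{3} - 2}{2} = \left(- \frac{1}{2}\right) \left(- \frac{1}{3}\right) = \frac{1}{6} \approx 0.16667$)
$\left(l + t\right) 11 = \left(-4 + \frac{1}{6}\right) 11 = \left(- \frac{23}{6}\right) 11 = - \frac{253}{6}$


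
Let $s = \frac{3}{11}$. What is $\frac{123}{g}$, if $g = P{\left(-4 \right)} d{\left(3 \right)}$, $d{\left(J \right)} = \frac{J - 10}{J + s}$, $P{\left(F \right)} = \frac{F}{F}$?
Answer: $- \frac{4428}{77} \approx -57.506$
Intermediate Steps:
$P{\left(F \right)} = 1$
$s = \frac{3}{11}$ ($s = 3 \cdot \frac{1}{11} = \frac{3}{11} \approx 0.27273$)
$d{\left(J \right)} = \frac{-10 + J}{\frac{3}{11} + J}$ ($d{\left(J \right)} = \frac{J - 10}{J + \frac{3}{11}} = \frac{-10 + J}{\frac{3}{11} + J}$)
$g = - \frac{77}{36}$ ($g = 1 \frac{11 \left(-10 + 3\right)}{3 + 11 \cdot 3} = 1 \cdot 11 \frac{1}{3 + 33} \left(-7\right) = 1 \cdot 11 \cdot \frac{1}{36} \left(-7\right) = 1 \left(- \frac{77}{36}\right) = - \frac{77}{36} \approx -2.1389$)
$\frac{123}{g} = \frac{123}{- \frac{77}{36}} = 123 \left(- \frac{36}{77}\right) = - \frac{4428}{77}$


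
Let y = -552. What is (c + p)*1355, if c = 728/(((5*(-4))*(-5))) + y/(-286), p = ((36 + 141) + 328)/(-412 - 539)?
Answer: 7996465021/679965 ≈ 11760.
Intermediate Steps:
p = -505/951 (p = (177 + 328)/(-951) = 505*(-1/951) = -505/951 ≈ -0.53102)
c = 32926/3575 (c = 728/(((5*(-4))*(-5))) - 552/(-286) = 728/((-20*(-5))) - 552*(-1/286) = 728/100 + 276/143 = 728*(1/100) + 276/143 = 182/25 + 276/143 = 32926/3575 ≈ 9.2101)
(c + p)*1355 = (32926/3575 - 505/951)*1355 = (29507251/3399825)*1355 = 7996465021/679965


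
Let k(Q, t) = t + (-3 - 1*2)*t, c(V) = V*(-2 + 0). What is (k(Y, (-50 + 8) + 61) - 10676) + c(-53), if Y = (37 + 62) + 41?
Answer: -10646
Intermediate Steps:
c(V) = -2*V (c(V) = V*(-2) = -2*V)
Y = 140 (Y = 99 + 41 = 140)
k(Q, t) = -4*t (k(Q, t) = t + (-3 - 2)*t = t - 5*t = -4*t)
(k(Y, (-50 + 8) + 61) - 10676) + c(-53) = (-4*((-50 + 8) + 61) - 10676) - 2*(-53) = (-4*(-42 + 61) - 10676) + 106 = (-4*19 - 10676) + 106 = (-76 - 10676) + 106 = -10752 + 106 = -10646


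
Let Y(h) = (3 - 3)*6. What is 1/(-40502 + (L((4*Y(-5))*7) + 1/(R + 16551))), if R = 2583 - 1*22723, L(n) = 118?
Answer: -3589/144938177 ≈ -2.4762e-5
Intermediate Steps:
Y(h) = 0 (Y(h) = 0*6 = 0)
R = -20140 (R = 2583 - 22723 = -20140)
1/(-40502 + (L((4*Y(-5))*7) + 1/(R + 16551))) = 1/(-40502 + (118 + 1/(-20140 + 16551))) = 1/(-40502 + (118 + 1/(-3589))) = 1/(-40502 + (118 - 1/3589)) = 1/(-40502 + 423501/3589) = 1/(-144938177/3589) = -3589/144938177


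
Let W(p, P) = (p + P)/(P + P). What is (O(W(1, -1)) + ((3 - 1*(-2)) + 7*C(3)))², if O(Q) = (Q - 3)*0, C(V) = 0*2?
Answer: 25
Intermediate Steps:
C(V) = 0
W(p, P) = (P + p)/(2*P) (W(p, P) = (P + p)/((2*P)) = (P + p)*(1/(2*P)) = (P + p)/(2*P))
O(Q) = 0 (O(Q) = (-3 + Q)*0 = 0)
(O(W(1, -1)) + ((3 - 1*(-2)) + 7*C(3)))² = (0 + ((3 - 1*(-2)) + 7*0))² = (0 + ((3 + 2) + 0))² = (0 + (5 + 0))² = (0 + 5)² = 5² = 25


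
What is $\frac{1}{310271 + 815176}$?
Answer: $\frac{1}{1125447} \approx 8.8854 \cdot 10^{-7}$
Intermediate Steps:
$\frac{1}{310271 + 815176} = \frac{1}{1125447}$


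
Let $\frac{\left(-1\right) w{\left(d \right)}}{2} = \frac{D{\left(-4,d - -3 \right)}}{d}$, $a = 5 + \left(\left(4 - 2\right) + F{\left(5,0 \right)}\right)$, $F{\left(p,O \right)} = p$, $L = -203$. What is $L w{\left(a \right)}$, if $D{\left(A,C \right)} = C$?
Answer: $\frac{1015}{2} \approx 507.5$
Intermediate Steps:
$a = 12$ ($a = 5 + \left(\left(4 - 2\right) + 5\right) = 5 + \left(2 + 5\right) = 5 + 7 = 12$)
$w{\left(d \right)} = - \frac{2 \left(3 + d\right)}{d}$ ($w{\left(d \right)} = - 2 \frac{d - -3}{d} = - 2 \frac{d + 3}{d} = - 2 \frac{3 + d}{d} = - \frac{2 \left(3 + d\right)}{d}$)
$L w{\left(a \right)} = - 203 \left(-2 - \frac{6}{12}\right) = - 203 \left(-2 - \frac{1}{2}\right) = \left(-203\right) \left(- \frac{5}{2}\right) = \frac{1015}{2}$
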